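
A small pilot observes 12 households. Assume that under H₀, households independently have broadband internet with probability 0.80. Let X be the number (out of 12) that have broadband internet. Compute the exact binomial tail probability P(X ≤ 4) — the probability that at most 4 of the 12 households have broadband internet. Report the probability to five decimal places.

X is binomial with n = 12 and p = 0.80.
P(X ≤ 4) = Σ_{j=0}^{4} C(12,j)·0.80^j·0.20^{12−j}.
= 0.000000 + 0.000000 + 0.000004 + 0.000058 + 0.000519 = 0.00058.

P = 0.00058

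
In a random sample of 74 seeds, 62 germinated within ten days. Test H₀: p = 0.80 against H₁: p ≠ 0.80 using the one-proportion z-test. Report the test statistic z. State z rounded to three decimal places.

z = 0.814

The sample proportion is 62/74 = 0.83784.
Null standard error: √(0.80·0.20/74) = √0.002162162 = 0.046499.
z = (0.83784 − 0.80)/0.046499 = 0.03784/0.046499 = 0.814.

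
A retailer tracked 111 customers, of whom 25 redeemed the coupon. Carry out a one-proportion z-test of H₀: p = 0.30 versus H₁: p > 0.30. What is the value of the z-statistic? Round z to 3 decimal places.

The sample proportion is 25/111 = 0.22523.
Null standard error: √(0.30·0.70/111) = √0.001891892 = 0.043496.
Test statistic: z = -0.07477/0.043496 = -1.719.

z = -1.719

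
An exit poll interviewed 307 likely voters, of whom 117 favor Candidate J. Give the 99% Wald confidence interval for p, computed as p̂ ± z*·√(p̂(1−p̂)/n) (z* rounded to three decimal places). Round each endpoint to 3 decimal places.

The sample proportion is 117/307 = 0.38111.
Standard error of p̂: √(0.235865/307) = √0.000768289 = 0.027718.
For 99% confidence, z* = 2.576.
Margin = 2.576·0.027718 = 0.07140.
CI: 0.38111 ± 0.07140 = (0.310, 0.453).

(0.310, 0.453)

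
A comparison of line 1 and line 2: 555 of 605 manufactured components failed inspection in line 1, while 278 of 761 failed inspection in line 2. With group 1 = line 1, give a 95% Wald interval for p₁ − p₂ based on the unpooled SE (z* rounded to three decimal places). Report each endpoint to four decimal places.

(0.5114, 0.5927)

p̂₁ = 555/605 = 0.91736, p̂₂ = 278/761 = 0.36531; p̂₁ − p̂₂ = 0.55205.
Unpooled SE = √(p̂₁(1−p̂₁)/n₁ + p̂₂(1−p̂₂)/n₂) = √(0.000125313 + 0.000304676) = 0.020736.
z* = 1.960 at the 95% level. Margin = 1.960·0.020736 = 0.04064.
CI: 0.55205 ± 0.04064 = (0.5114, 0.5927).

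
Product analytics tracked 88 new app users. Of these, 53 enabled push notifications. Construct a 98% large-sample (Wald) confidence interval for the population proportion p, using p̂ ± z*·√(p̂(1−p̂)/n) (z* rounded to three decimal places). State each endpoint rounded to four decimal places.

(0.4809, 0.7236)

With x = 53 successes in n = 88, p̂ = 0.60227.
SE = √(p̂(1−p̂)/n) = √(0.239540/88) = 0.052173.
z* = 2.326 at the 98% level.
Margin of error: 2.326 × 0.052173 = 0.12135.
CI: 0.60227 ± 0.12135 = (0.4809, 0.7236).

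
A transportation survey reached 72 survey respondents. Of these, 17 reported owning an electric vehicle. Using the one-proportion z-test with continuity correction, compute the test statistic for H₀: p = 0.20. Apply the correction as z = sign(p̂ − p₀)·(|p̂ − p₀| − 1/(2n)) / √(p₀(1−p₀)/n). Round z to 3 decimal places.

z = 0.619

With x = 17 successes in n = 72, p̂ = 0.23611. p̂ − p₀ = 0.036111.
1/(2n) = 0.006944.
Corrected numerator: |0.036111| − 0.006944 = 0.029167.
Null standard error: √(0.20·0.80/72) = √0.002222222 = 0.047140.
z = (+)0.029167/0.047140 = 0.619.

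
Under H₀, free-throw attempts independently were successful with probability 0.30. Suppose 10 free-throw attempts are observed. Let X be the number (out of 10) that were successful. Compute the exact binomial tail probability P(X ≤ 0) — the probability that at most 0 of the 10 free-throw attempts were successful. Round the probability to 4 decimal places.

X is binomial with n = 10 and p = 0.30.
P(X ≤ 0) = C(10,0)·0.30^0·0.70^10.
= 0.028248 = 0.0282.

P = 0.0282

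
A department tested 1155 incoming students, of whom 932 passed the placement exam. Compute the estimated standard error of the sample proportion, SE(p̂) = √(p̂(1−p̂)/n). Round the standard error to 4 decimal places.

SE = 0.0116

With x = 932 successes in n = 1155, p̂ = 0.80693.
p̂(1−p̂) = 0.80693·0.19307 = 0.155794.
Dividing by n and taking the root: √0.000134887 = 0.0116.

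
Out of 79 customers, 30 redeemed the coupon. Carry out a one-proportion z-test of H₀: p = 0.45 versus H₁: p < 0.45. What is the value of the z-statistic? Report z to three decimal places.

z = -1.255

The sample proportion is 30/79 = 0.37975.
Null standard error: √(0.45·0.55/79) = √0.003132911 = 0.055972.
z = (0.37975 − 0.45)/0.055972 = -0.07025/0.055972 = -1.255.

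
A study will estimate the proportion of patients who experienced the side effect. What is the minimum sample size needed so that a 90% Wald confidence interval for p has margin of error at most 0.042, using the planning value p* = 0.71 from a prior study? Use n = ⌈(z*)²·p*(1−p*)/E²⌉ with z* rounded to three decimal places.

n = 316

For 90% confidence, z* = 1.645.
p*(1−p*) = 0.2059.
(z*)²·p*(1−p*)/E² = 2.706025·0.2059/0.001764 = 315.856.
Rounding up, n = 316.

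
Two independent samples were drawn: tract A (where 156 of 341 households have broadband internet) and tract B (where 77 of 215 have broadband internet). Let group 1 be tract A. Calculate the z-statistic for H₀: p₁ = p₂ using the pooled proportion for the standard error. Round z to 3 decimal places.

p̂₁ = 156/341 = 0.45748, p̂₂ = 77/215 = 0.35814.
Pooled p̂ = (156+77)/(341+215) = 233/556 = 0.41906.
Pooled SE = √[0.2434495·0.00758371] ≈ 0.042968.
z = (p̂₁ − p̂₂)/SE = (0.45748 − 0.35814)/0.042968 = 0.09934/0.042968 = 2.312.

z = 2.312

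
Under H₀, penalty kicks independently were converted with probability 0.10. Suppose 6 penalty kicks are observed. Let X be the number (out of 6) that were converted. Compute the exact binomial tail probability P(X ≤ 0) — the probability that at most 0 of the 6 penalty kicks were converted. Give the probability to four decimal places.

P = 0.5314

X ~ Binomial(n=6, p=0.10).
P(X ≤ 0) = C(6,0)·0.10^0·0.90^6.
= 0.531441 = 0.5314.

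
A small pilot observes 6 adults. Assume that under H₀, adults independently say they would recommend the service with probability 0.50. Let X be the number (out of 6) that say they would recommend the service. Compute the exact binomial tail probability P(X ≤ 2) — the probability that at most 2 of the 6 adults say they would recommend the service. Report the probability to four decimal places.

P = 0.3438

X is binomial with n = 6 and p = 0.50.
P(X ≤ 2) = C(6,0)·0.50^0·0.50^6 + C(6,1)·0.50^1·0.50^5 + C(6,2)·0.50^2·0.50^4.
= 0.015625 + 0.093750 + 0.234375 = 0.3438.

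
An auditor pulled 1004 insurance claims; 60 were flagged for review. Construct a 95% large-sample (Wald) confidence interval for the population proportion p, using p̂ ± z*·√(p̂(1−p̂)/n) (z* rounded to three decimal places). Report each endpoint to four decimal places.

With x = 60 successes in n = 1004, p̂ = 0.05976.
SE = √(p̂(1−p̂)/n) = √(0.056190/1004) = 0.007481.
z* = 1.960 at the 95% level.
Margin = 1.960·0.007481 = 0.01466.
So the interval runs from 0.0451 to 0.0744.

(0.0451, 0.0744)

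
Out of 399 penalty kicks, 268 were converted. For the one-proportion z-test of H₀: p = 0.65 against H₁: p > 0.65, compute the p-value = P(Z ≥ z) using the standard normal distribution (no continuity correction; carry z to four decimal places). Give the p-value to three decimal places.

p-value = 0.182

With x = 268 successes in n = 399, p̂ = 0.67168.
Under H₀, SE = √(p₀(1−p₀)/n) = √(0.65·0.35/399) = √0.000570175 = 0.023878.
Test statistic (full precision, shown to 4 dp): z = (268/399 − 0.65)/SE₀ ≈ 0.9079.
From the standard normal, P(Z ≥ z) = 0.182.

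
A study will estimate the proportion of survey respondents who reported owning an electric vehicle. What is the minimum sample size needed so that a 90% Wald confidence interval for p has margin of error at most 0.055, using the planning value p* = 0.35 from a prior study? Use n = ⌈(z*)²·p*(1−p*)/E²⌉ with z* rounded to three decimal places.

n = 204

For 90% confidence, z* = 1.645.
p*(1−p*) = 0.35·0.65 = 0.2275.
(z*)²·p*(1−p*)/E² = 2.706025·0.2275/0.003025 = 203.511.
Rounding up, n = 204.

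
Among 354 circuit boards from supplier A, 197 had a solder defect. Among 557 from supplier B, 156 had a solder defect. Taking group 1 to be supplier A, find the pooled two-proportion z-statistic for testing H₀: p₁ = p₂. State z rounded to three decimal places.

z = 8.348

Sample proportions: p̂₁ = 197/354 = 0.55650 and p̂₂ = 156/557 = 0.28007.
Pooling: p̂ = 353/911 = 0.38749.
Pooled SE = √[0.2373407·0.00462019] ≈ 0.033114.
z = (p̂₁ − p̂₂)/SE = (0.55650 − 0.28007)/0.033114 = 0.27643/0.033114 = 8.348.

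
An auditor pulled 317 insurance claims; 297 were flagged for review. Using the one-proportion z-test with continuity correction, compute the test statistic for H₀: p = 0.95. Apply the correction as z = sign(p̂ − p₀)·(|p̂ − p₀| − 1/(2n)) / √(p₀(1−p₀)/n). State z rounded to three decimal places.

The sample proportion is 297/317 = 0.93691. p̂ − p₀ = -0.013091.
Continuity correction 1/(2n) = 1/634 = 0.001577.
Corrected numerator: |-0.013091| − 0.001577 = 0.011514.
SE₀ = √(0.95·0.05/317) = 0.012241.
z = (−)0.011514/0.012241 = -0.941.

z = -0.941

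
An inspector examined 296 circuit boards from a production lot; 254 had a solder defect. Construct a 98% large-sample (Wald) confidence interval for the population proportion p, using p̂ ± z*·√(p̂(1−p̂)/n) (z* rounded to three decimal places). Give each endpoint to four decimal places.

p̂ = 254/296 = 0.85811.
Standard error of p̂: √(0.121759/296) = √0.000411347 = 0.020282.
z* = 2.326 at the 98% level.
Margin of error: 2.326 × 0.020282 = 0.04718.
So the interval runs from 0.8109 to 0.9053.

(0.8109, 0.9053)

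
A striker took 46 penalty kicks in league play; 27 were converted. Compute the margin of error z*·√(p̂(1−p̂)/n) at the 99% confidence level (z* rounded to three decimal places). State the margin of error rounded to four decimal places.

Sample proportion p̂ = 27/46 = 0.58696.
SE(p̂) = √(0.58696·0.41304/46) = 0.072598.
The 99% critical value is z* = 2.576.
Margin of error = z*·SE = 2.576 × 0.072598 = 0.1870.

ME = 0.1870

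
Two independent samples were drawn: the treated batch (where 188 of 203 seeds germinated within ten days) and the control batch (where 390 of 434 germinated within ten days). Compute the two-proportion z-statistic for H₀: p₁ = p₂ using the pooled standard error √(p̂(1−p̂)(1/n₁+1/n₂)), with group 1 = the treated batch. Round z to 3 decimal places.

z = 1.115

Sample proportions: p̂₁ = 188/203 = 0.92611 and p̂₂ = 390/434 = 0.89862.
Pooled p̂ = (188+390)/(203+434) = 578/637 = 0.90738.
SE = √[p̂(1−p̂)(1/n₁+1/n₂)] = √[0.90738·0.09262·(1/203+1/434)] ≈ 0.024651.
z = (p̂₁ − p̂₂)/SE = (0.92611 − 0.89862)/0.024651 = 0.02749/0.024651 = 1.115.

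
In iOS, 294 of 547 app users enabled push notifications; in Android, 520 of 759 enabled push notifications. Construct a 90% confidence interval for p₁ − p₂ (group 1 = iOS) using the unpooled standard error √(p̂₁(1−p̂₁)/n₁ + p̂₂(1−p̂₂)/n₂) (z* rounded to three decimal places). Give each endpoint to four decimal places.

p̂₁ = 0.53748, p̂₂ = 0.68511, so the observed difference is -0.14763.
SE = √(0.000454471 + 0.000284234) = √0.000738705 = 0.027179.
z* = 1.645 at the 90% level. Margin = 1.645·0.027179 = 0.04471.
CI: -0.14763 ± 0.04471 = (-0.1923, -0.1029).

(-0.1923, -0.1029)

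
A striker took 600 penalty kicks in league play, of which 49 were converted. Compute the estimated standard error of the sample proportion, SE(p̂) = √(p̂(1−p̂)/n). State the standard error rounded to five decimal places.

SE = 0.01118

p̂ = 49/600 = 0.08167.
p̂(1−p̂) = 0.075000.
SE = √(0.075000/600) = 0.01118.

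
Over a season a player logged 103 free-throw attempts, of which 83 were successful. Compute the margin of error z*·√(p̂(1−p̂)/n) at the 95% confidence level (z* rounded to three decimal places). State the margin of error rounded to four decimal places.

The sample proportion is 83/103 = 0.80583.
Standard error of p̂: √(0.156471/103) = √0.001519135 = 0.038976.
z* = 1.960 at the 95% level.
So ME = 0.0764.

ME = 0.0764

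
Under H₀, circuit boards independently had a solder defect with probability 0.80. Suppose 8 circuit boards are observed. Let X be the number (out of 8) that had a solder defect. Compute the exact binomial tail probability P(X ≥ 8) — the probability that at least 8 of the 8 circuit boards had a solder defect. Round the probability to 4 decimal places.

X is binomial with n = 8 and p = 0.80.
P(X ≥ 8) = C(8,8)·0.80^8·0.20^0.
= 0.167772 = 0.1678.

P = 0.1678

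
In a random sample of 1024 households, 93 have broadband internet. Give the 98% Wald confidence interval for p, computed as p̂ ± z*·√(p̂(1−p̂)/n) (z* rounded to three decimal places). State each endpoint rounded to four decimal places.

(0.0699, 0.1117)

The sample proportion is 93/1024 = 0.09082.
SE(p̂) = √(0.09082·0.90918/1024) = 0.008980.
For 98% confidence, z* = 2.326.
Margin of error: 2.326 × 0.008980 = 0.02089.
CI: 0.09082 ± 0.02089 = (0.0699, 0.1117).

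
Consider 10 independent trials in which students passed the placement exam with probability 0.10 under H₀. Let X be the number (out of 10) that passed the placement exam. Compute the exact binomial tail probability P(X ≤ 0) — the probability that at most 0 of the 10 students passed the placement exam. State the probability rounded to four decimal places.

P = 0.3487

X is binomial with n = 10 and p = 0.10.
P(X ≤ 0) = C(10,0)·0.10^0·0.90^10.
= 0.348678 = 0.3487.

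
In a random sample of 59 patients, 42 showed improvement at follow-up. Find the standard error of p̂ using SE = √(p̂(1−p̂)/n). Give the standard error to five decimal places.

SE = 0.05896

The sample proportion is 42/59 = 0.71186.
p̂(1−p̂) = 0.205115.
SE = √(0.205115/59) = √0.003476525 = 0.05896.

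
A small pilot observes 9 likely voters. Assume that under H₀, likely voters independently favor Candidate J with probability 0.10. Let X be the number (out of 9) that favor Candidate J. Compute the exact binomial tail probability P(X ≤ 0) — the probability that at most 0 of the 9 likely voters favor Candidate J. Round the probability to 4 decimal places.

X is binomial with n = 9 and p = 0.10.
P(X ≤ 0) = C(9,0)·0.10^0·0.90^9.
= 0.387420 = 0.3874.

P = 0.3874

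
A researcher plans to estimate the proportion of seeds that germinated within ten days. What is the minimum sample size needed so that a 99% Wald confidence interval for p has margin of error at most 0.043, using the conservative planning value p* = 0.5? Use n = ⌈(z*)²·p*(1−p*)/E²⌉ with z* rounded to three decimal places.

n = 898

z* = 2.576 at the 99% level.
p*(1−p*) = 0.2500.
Required n before rounding: 6.635776 × 0.2500 / 0.043² = 897.211.
Rounding up, n = 898.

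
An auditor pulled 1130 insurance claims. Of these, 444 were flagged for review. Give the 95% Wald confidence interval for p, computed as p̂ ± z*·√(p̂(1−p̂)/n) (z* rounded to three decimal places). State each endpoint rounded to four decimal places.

The sample proportion is 444/1130 = 0.39292.
SE = √(p̂(1−p̂)/n) = √(0.238534/1130) = 0.014529.
z* = 1.960 at the 95% level.
Margin of error: 1.960 × 0.014529 = 0.02848.
Interval: 0.39292 ± 0.02848 → (0.3644, 0.4214).

(0.3644, 0.4214)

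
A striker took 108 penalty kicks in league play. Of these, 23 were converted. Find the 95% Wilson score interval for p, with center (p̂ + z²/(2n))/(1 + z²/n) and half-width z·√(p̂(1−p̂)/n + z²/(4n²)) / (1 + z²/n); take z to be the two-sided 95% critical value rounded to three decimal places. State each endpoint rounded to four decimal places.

(0.1463, 0.2993)

p̂ = 23/108 = 0.21296; z = 1.960, so z² = 3.841600.
1 + z²/n = 1.035570.
Center = (0.21296 + 0.017785)/1.035570 = 0.22282.
Radicand: p̂(1−p̂)/n + z²/(4n²) = 0.001551942 + 0.000082339 = 0.001634281.
Half-width = 1.960·√0.001634281/1.035570 = 0.07651.
Interval: 0.22282 ± 0.07651 → (0.1463, 0.2993).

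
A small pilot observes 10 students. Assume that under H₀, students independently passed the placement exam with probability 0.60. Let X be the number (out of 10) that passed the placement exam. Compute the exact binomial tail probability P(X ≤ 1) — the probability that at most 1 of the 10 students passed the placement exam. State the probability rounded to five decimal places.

P = 0.00168

X ~ Binomial(n=10, p=0.60).
P(X ≤ 1) = C(10,0)·0.60^0·0.40^10 + C(10,1)·0.60^1·0.40^9.
= 0.000105 + 0.001573 = 0.00168.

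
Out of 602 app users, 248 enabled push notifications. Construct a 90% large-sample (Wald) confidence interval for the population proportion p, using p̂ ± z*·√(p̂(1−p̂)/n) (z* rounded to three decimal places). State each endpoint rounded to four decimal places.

(0.3790, 0.4450)

With x = 248 successes in n = 602, p̂ = 0.41196.
Standard error of p̂: √(0.242249/602) = √0.000402407 = 0.020060.
z* = 1.645 at the 90% level.
Margin of error: 1.645 × 0.020060 = 0.03300.
Interval: 0.41196 ± 0.03300 → (0.3790, 0.4450).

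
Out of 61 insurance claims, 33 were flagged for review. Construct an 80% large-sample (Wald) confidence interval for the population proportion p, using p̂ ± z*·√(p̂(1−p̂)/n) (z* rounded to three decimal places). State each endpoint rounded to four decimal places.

(0.4592, 0.6228)

p̂ = 33/61 = 0.54098.
SE(p̂) = √(0.54098·0.45902/61) = 0.063803.
For 80% confidence, z* = 1.282.
Margin of error: 1.282 × 0.063803 = 0.08180.
Interval: 0.54098 ± 0.08180 → (0.4592, 0.6228).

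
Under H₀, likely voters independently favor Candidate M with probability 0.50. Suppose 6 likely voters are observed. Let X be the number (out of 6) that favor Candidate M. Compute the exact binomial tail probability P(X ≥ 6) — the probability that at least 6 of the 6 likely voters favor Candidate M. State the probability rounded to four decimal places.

P = 0.0156

X ~ Binomial(n=6, p=0.50).
P(X ≥ 6) = C(6,6)·0.50^6·0.50^0.
= 0.015625 = 0.0156.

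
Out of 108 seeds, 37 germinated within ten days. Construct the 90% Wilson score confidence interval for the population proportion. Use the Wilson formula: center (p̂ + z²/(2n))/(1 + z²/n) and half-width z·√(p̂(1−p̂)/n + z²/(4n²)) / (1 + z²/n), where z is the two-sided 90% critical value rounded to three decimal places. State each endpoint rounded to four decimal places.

p̂ = 37/108 = 0.34259; z = 1.645, so z² = 2.706025.
Denominator 1 + z²/n = 1 + 2.706025/108 = 1.025056.
Center = (0.34259 + 0.012528)/1.025056 = 0.34644.
Radicand: p̂(1−p̂)/n + z²/(4n²) = 0.002085397 + 0.000058000 = 0.002143397.
Half-width = 1.645·√0.002143397/1.025056 = 0.07430.
So the interval runs from 0.2721 to 0.4207.

(0.2721, 0.4207)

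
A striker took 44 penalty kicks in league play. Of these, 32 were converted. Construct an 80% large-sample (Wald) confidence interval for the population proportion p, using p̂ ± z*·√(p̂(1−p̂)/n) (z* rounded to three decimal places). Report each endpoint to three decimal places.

With x = 32 successes in n = 44, p̂ = 0.72727.
SE(p̂) = √(0.72727·0.27273/44) = 0.067141.
For 80% confidence, z* = 1.282.
Margin = 1.282·0.067141 = 0.08607.
Interval: 0.72727 ± 0.08607 → (0.641, 0.813).

(0.641, 0.813)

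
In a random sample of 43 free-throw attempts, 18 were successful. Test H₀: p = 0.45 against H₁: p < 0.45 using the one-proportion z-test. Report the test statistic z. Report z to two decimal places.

Sample proportion p̂ = 18/43 = 0.41860.
Under H₀, SE = √(p₀(1−p₀)/n) = √(0.45·0.55/43) = √0.005755814 = 0.075867.
Test statistic: z = -0.03140/0.075867 = -0.41.

z = -0.41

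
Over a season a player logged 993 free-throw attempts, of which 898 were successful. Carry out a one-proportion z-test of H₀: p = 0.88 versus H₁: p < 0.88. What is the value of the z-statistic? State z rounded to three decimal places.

z = 2.359

p̂ = 898/993 = 0.90433.
SE₀ = √(0.88·0.12/993) = 0.010312.
Test statistic: z = 0.02433/0.010312 = 2.359.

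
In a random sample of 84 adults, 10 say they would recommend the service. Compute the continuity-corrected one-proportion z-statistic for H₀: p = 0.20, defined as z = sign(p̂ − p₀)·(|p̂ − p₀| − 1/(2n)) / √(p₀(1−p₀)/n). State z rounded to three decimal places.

The sample proportion is 10/84 = 0.11905. p̂ − p₀ = -0.080952.
1/(2n) = 0.005952.
Corrected numerator: |-0.080952| − 0.005952 = 0.075000.
Under H₀, SE = √(p₀(1−p₀)/n) = √(0.20·0.80/84) = √0.001904762 = 0.043644.
z = −0.075000/0.043644 = -1.718.

z = -1.718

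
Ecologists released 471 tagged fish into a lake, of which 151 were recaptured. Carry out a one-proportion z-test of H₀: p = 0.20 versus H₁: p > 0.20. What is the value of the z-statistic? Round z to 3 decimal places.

z = 6.543

Sample proportion p̂ = 151/471 = 0.32059.
Under H₀, SE = √(p₀(1−p₀)/n) = √(0.20·0.80/471) = √0.000339703 = 0.018431.
z = (0.32059 − 0.20)/0.018431 = 0.12059/0.018431 = 6.543.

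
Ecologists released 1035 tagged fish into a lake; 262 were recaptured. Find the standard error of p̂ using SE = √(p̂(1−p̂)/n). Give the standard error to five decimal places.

With x = 262 successes in n = 1035, p̂ = 0.25314.
p̂(1−p̂) = 0.189060.
SE = √(0.189060/1035) = √0.000182667 = 0.01352.

SE = 0.01352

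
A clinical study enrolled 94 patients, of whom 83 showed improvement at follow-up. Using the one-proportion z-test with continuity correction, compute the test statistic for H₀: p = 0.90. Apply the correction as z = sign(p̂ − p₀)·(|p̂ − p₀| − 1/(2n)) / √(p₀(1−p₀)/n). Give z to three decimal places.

z = -0.378

p̂ = 83/94 = 0.88298. p̂ − p₀ = -0.017021.
1/(2n) = 0.005319.
Corrected numerator: |-0.017021| − 0.005319 = 0.011702.
SE₀ = √(0.90·0.10/94) = 0.030943.
z = −0.011702/0.030943 = -0.378.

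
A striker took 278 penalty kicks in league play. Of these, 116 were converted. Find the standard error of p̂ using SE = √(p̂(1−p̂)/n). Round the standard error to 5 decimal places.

p̂ = 116/278 = 0.41727.
p̂(1−p̂) = 0.41727·0.58273 = 0.243156.
SE = √(0.243156/278) = √0.000874662 = 0.02957.

SE = 0.02957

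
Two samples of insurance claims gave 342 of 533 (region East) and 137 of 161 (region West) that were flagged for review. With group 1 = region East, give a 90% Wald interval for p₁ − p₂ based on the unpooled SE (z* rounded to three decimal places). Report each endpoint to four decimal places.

p̂₁ = 342/533 = 0.64165, p̂₂ = 137/161 = 0.85093; p̂₁ − p̂₂ = -0.20928.
SE = √(0.000431398 + 0.000787869) = √0.001219267 = 0.034918.
The 90% critical value is z* = 1.645. Margin = 1.645·0.034918 = 0.05744.
So the interval runs from -0.2667 to -0.1518.

(-0.2667, -0.1518)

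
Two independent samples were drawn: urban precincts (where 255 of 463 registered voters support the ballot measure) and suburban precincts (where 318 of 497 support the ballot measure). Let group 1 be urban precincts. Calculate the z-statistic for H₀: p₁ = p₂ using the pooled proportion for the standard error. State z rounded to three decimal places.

z = -2.812

Sample proportions: p̂₁ = 255/463 = 0.55076 and p̂₂ = 318/497 = 0.63984.
Pooling: p̂ = 573/960 = 0.59688.
Pooled SE = √[0.2406152·0.00417190] ≈ 0.031683.
z = -0.08908/0.031683 = -2.812.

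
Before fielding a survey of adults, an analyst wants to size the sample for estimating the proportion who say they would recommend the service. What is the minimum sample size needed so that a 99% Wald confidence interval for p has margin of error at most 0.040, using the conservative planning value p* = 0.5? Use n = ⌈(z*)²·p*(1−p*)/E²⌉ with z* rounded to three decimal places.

The 99% critical value is z* = 2.576.
p*(1−p*) = 0.2500.
Required n before rounding: 6.635776 × 0.2500 / 0.040² = 1036.840.
Rounding up, n = 1037.

n = 1037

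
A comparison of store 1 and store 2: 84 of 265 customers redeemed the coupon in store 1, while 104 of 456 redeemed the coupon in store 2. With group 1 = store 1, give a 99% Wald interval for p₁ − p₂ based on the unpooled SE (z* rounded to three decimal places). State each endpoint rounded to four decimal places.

p̂₁ = 0.31698, p̂₂ = 0.22807, so the observed difference is 0.08891.
Unpooled SE = √(p̂₁(1−p̂₁)/n₁ + p̂₂(1−p̂₂)/n₂) = √(0.000816997 + 0.000386084) = 0.034685.
For 99% confidence, z* = 2.576. Margin of error = 0.08935.
So the interval runs from -0.0004 to 0.1783.

(-0.0004, 0.1783)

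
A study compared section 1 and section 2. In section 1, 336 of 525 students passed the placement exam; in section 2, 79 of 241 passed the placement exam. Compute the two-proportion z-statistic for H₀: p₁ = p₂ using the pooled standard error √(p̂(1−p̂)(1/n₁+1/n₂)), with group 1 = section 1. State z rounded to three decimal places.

z = 8.053

p̂₁ = 336/525 = 0.64000, p̂₂ = 79/241 = 0.32780.
Pooled p̂ = (336+79)/(525+241) = 415/766 = 0.54178.
Pooled SE = √[0.2482548·0.00605414] ≈ 0.038768.
z = (p̂₁ − p̂₂)/SE = (0.64000 − 0.32780)/0.038768 = 0.31220/0.038768 = 8.053.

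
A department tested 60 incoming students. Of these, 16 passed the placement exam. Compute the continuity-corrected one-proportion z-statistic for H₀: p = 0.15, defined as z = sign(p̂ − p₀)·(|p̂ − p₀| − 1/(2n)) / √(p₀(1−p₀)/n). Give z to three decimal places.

p̂ = 16/60 = 0.26667. p̂ − p₀ = 0.116667.
1/(2n) = 0.008333.
Corrected numerator: |0.116667| − 0.008333 = 0.108334.
SE₀ = √(0.15·0.85/60) = 0.046098.
z = +0.108334/0.046098 = 2.350.

z = 2.350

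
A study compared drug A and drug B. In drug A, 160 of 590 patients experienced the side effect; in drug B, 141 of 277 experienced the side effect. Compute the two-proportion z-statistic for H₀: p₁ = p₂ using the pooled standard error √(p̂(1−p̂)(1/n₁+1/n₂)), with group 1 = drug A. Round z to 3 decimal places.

p̂₁ = 160/590 = 0.27119, p̂₂ = 141/277 = 0.50903.
Pooling: p̂ = 301/867 = 0.34717.
SE = √[p̂(1−p̂)(1/n₁+1/n₂)] = √[0.34717·0.65283·(1/590+1/277)] ≈ 0.034675.
z = -0.23784/0.034675 = -6.859.

z = -6.859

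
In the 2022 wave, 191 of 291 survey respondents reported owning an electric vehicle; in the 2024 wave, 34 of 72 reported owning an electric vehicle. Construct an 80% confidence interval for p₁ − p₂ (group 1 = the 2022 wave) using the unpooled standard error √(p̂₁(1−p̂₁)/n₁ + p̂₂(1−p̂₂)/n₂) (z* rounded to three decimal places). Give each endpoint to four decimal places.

(0.1007, 0.2676)

p̂₁ = 191/291 = 0.65636, p̂₂ = 34/72 = 0.47222; p̂₁ − p̂₂ = 0.18414.
SE = √(0.000775094 + 0.003461505) = √0.004236599 = 0.065089.
The 80% critical value is z* = 1.282. Margin = 1.282·0.065089 = 0.08344.
So the interval runs from 0.1007 to 0.2676.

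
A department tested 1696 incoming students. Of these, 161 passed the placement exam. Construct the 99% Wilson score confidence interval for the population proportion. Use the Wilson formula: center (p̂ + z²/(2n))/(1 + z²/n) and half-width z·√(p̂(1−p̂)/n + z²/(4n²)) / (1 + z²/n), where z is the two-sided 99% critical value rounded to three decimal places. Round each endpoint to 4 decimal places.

p̂ = 161/1696 = 0.09493; z = 2.576, so z² = 6.635776.
Denominator 1 + z²/n = 1 + 6.635776/1696 = 1.003913.
Center = (0.09493 + 0.001956)/1.003913 = 0.09651.
Radicand: p̂(1−p̂)/n + z²/(4n²) = 0.000050659 + 0.000000577 = 0.000051236.
Half-width = 2.576·√0.000051236/1.003913 = 0.01837.
Interval: 0.09651 ± 0.01837 → (0.0781, 0.1149).

(0.0781, 0.1149)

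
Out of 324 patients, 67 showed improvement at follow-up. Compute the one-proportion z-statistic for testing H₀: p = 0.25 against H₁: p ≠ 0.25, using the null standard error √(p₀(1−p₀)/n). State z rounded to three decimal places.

z = -1.796

The sample proportion is 67/324 = 0.20679.
SE₀ = √(0.25·0.75/324) = 0.024056.
z = (p̂ − p₀)/SE = (0.20679 − 0.25)/0.024056 = -1.796.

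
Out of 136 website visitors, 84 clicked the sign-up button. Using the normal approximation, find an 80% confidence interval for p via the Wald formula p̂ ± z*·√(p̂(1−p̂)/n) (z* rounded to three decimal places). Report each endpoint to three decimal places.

The sample proportion is 84/136 = 0.61765.
SE(p̂) = √(0.61765·0.38235/136) = 0.041671.
For 80% confidence, z* = 1.282.
Margin = 1.282·0.041671 = 0.05342.
Interval: 0.61765 ± 0.05342 → (0.564, 0.671).

(0.564, 0.671)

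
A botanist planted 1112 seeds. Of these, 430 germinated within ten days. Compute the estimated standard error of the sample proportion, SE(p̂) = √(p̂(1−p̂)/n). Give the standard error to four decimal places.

With x = 430 successes in n = 1112, p̂ = 0.38669.
p̂(1−p̂) = 0.237161.
SE = √(0.237161/1112) = √0.000213274 = 0.0146.

SE = 0.0146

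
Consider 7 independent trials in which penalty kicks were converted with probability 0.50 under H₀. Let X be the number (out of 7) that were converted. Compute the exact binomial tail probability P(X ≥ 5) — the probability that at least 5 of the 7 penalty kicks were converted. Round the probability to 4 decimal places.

P = 0.2266

X ~ Binomial(n=7, p=0.50).
P(X ≥ 5) = C(7,5)·0.50^5·0.50^2 + C(7,6)·0.50^6·0.50^1 + C(7,7)·0.50^7·0.50^0.
= 0.164062 + 0.054688 + 0.007812 = 0.2266.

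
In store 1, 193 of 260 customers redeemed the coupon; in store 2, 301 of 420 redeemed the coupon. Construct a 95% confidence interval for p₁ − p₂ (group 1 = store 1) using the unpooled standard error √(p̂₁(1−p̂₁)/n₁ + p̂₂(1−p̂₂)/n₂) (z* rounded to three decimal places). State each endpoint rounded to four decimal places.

p̂₁ = 0.74231, p̂₂ = 0.71667, so the observed difference is 0.02564.
SE = √(0.000735719 + 0.000483466) = √0.001219185 = 0.034917.
z* = 1.960 at the 95% level. Margin of error = 0.06844.
So the interval runs from -0.0428 to 0.0941.

(-0.0428, 0.0941)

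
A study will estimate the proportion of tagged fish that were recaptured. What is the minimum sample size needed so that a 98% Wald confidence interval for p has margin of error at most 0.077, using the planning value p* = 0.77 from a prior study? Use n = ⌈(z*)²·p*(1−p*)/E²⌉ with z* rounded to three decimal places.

n = 162

z* = 2.326 at the 98% level.
p*(1−p*) = 0.77·0.23 = 0.1771.
Required n before rounding: 5.410276 × 0.1771 / 0.077² = 161.606.
Rounding up, n = 162.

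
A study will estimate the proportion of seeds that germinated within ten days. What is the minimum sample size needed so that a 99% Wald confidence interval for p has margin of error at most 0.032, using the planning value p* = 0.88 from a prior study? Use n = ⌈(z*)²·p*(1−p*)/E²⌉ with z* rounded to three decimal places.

z* = 2.576 at the 99% level.
p*(1−p*) = 0.1056.
(z*)²·p*(1−p*)/E² = 6.635776·0.1056/0.001024 = 684.314.
Rounding up, n = 685.

n = 685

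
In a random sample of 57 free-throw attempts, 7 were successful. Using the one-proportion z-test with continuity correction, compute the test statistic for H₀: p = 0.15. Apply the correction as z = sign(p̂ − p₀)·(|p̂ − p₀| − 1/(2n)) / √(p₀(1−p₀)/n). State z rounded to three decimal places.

z = -0.389

The sample proportion is 7/57 = 0.12281. p̂ − p₀ = -0.027193.
1/(2n) = 0.008772.
Corrected numerator: |-0.027193| − 0.008772 = 0.018421.
Under H₀, SE = √(p₀(1−p₀)/n) = √(0.15·0.85/57) = √0.002236842 = 0.047295.
z = (−)0.018421/0.047295 = -0.389.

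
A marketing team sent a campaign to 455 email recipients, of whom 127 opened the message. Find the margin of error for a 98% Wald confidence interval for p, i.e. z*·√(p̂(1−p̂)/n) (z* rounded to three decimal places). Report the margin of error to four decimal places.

ME = 0.0489

p̂ = 127/455 = 0.27912.
SE = √(p̂(1−p̂)/n) = √(0.201212/455) = 0.021029.
z* = 2.326 at the 98% level.
Margin of error = z*·SE = 2.326 × 0.021029 = 0.0489.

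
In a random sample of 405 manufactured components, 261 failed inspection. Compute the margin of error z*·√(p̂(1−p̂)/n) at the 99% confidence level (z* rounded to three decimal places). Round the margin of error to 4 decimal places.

ME = 0.0613

With x = 261 successes in n = 405, p̂ = 0.64444.
SE(p̂) = √(0.64444·0.35556/405) = 0.023786.
For 99% confidence, z* = 2.576.
So ME = 0.0613.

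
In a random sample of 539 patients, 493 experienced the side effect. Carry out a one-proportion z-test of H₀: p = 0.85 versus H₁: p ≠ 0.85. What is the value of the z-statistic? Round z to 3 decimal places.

z = 4.204

The sample proportion is 493/539 = 0.91466.
SE₀ = √(0.85·0.15/539) = 0.015380.
Test statistic: z = 0.06466/0.015380 = 4.204.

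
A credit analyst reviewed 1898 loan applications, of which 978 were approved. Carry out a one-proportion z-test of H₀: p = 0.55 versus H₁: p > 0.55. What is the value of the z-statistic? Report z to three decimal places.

z = -3.041

Sample proportion p̂ = 978/1898 = 0.51528.
Under H₀, SE = √(p₀(1−p₀)/n) = √(0.55·0.45/1898) = √0.000130400 = 0.011419.
Test statistic: z = -0.03472/0.011419 = -3.041.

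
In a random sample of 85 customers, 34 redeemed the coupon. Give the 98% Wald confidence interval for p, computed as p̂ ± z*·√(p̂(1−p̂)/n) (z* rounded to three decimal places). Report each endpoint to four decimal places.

The sample proportion is 34/85 = 0.40000.
Standard error of p̂: √(0.240000/85) = √0.002823529 = 0.053137.
For 98% confidence, z* = 2.326.
Margin of error: 2.326 × 0.053137 = 0.12360.
CI: 0.40000 ± 0.12360 = (0.2764, 0.5236).

(0.2764, 0.5236)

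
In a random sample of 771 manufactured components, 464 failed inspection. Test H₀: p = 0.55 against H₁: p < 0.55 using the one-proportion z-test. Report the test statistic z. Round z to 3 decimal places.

Sample proportion p̂ = 464/771 = 0.60182.
Null standard error: √(0.55·0.45/771) = √0.000321012 = 0.017917.
z = (p̂ − p₀)/SE = (0.60182 − 0.55)/0.017917 = 2.892.

z = 2.892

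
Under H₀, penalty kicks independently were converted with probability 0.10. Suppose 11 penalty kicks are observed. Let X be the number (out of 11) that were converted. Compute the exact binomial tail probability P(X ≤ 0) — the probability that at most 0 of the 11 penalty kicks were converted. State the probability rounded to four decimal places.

P = 0.3138

X ~ Binomial(n=11, p=0.10).
P(X ≤ 0) = C(11,0)·0.10^0·0.90^11.
= 0.313811 = 0.3138.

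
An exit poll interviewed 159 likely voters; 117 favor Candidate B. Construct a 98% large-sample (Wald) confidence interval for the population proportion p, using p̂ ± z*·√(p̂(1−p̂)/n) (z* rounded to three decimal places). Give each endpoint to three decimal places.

(0.655, 0.817)

Sample proportion p̂ = 117/159 = 0.73585.
SE(p̂) = √(0.73585·0.26415/159) = 0.034964.
z* = 2.326 at the 98% level.
Margin = 2.326·0.034964 = 0.08133.
CI: 0.73585 ± 0.08133 = (0.655, 0.817).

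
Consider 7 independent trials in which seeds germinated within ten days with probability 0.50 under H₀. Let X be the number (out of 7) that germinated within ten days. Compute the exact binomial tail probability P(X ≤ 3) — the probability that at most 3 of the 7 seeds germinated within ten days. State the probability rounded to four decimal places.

P = 0.5000

X is binomial with n = 7 and p = 0.50.
P(X ≤ 3) = C(7,0)·0.50^0·0.50^7 + C(7,1)·0.50^1·0.50^6 + C(7,2)·0.50^2·0.50^5 + C(7,3)·0.50^3·0.50^4.
= 0.007812 + 0.054688 + 0.164062 + 0.273438 = 0.5000.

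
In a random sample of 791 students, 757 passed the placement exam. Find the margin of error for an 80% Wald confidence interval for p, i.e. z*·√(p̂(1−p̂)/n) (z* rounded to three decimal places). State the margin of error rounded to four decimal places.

ME = 0.0092

Sample proportion p̂ = 757/791 = 0.95702.
Standard error of p̂: √(0.041136/791) = √0.000052005 = 0.007211.
z* = 1.282 at the 80% level.
ME = 1.282·0.007211 = 0.0092.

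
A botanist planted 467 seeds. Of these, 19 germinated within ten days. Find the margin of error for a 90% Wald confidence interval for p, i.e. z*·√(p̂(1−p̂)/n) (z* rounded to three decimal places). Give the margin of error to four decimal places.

ME = 0.0150

With x = 19 successes in n = 467, p̂ = 0.04069.
Standard error of p̂: √(0.039030/467) = √0.000083576 = 0.009142.
The 90% critical value is z* = 1.645.
So ME = 0.0150.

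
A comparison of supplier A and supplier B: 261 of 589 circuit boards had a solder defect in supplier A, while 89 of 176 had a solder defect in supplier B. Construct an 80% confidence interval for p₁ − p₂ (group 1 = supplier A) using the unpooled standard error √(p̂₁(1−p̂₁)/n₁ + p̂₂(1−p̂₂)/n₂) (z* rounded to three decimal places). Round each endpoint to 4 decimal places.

p̂₁ = 261/589 = 0.44312, p̂₂ = 89/176 = 0.50568; p̂₁ − p̂₂ = -0.06256.
SE = √(0.000418956 + 0.001420271) = √0.001839227 = 0.042886.
z* = 1.282 at the 80% level. Margin of error = 0.05498.
Interval: -0.06256 ± 0.05498 → (-0.1175, -0.0076).

(-0.1175, -0.0076)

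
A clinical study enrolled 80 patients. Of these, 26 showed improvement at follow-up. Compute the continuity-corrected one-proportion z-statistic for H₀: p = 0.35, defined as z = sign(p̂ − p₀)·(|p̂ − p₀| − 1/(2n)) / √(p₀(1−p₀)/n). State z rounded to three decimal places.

With x = 26 successes in n = 80, p̂ = 0.32500. p̂ − p₀ = -0.025000.
1/(2n) = 0.006250.
Corrected numerator: |-0.025000| − 0.006250 = 0.018750.
SE₀ = √(0.35·0.65/80) = 0.053327.
z = (−)0.018750/0.053327 = -0.352.

z = -0.352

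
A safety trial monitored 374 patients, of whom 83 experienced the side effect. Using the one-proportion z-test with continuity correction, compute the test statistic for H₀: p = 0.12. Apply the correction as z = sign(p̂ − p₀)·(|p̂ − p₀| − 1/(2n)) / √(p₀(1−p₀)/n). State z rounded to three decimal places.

z = 5.986

With x = 83 successes in n = 374, p̂ = 0.22193. p̂ − p₀ = 0.101925.
Continuity correction 1/(2n) = 1/748 = 0.001337.
Corrected numerator: |0.101925| − 0.001337 = 0.100588.
Null standard error: √(0.12·0.88/374) = √0.000282353 = 0.016803.
z = (+)0.100588/0.016803 = 5.986.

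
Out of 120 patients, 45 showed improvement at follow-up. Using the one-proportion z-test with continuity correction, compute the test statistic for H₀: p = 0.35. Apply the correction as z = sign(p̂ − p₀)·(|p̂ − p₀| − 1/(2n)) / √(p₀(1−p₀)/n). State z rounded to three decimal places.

z = 0.478

The sample proportion is 45/120 = 0.37500. p̂ − p₀ = 0.025000.
Continuity correction 1/(2n) = 1/240 = 0.004167.
Corrected numerator: |0.025000| − 0.004167 = 0.020833.
SE₀ = √(0.35·0.65/120) = 0.043541.
z = +0.020833/0.043541 = 0.478.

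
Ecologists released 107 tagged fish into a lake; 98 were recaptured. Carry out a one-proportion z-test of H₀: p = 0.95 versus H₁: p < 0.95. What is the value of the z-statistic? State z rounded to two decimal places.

With x = 98 successes in n = 107, p̂ = 0.91589.
Under H₀, SE = √(p₀(1−p₀)/n) = √(0.95·0.05/107) = √0.000443925 = 0.021070.
z = (p̂ − p₀)/SE = (0.91589 − 0.95)/0.021070 = -1.62.

z = -1.62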